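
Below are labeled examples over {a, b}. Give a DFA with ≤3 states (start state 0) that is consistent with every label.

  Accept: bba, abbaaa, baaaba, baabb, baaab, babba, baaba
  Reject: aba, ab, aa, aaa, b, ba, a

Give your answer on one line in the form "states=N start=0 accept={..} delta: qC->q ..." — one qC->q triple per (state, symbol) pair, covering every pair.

states=3 start=0 accept={2} delta: 0a->0 0b->1 1a->1 1b->2 2a->2 2b->2

Grow the machine one transition at a time. Run the examples from 0; the earliest place one falls off (shortest prefix, ties alphabetical) gets sent to the lowest-numbered state that keeps every Accept/Reject pair distinguishable — a pair clashes when both reach the same state with identical unread suffix — and to a fresh state only if none does.
a: 0a undefined. 0a->0: ok.
b: 0b undefined. 0b->0: no, bba/aba meet in 0. Open state 1: 0b->1.
ba: 1a undefined. 1a->0: no, baaaba/aba meet in 0. 1a->1: ok.
bb: 1b undefined. 1b->0: no, bba/aa meet in 0. 1b->1: no, bba/aba meet in 1. Open state 2: 1b->2.
bba: 2a undefined. 2a->0: no, bba/aa meet in 0. 2a->1: no, bba/aba meet in 1. 2a->2: ok.
babb: 2b undefined. 2b->0: no, baabb/aa meet in 0. 2b->1: no, baabb/aba meet in 1. 2b->2: ok.
All examples now run through 3 states with every (state, symbol) defined. Accept strings end in {2}, Reject strings end in {0,1}; accept={2}.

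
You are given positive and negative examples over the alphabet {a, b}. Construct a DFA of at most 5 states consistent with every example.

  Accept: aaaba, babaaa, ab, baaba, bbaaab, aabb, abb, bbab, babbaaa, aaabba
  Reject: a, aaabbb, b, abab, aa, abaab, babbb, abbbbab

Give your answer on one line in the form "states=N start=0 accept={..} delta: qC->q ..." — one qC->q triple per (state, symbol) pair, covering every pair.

states=4 start=0 accept={2,3} delta: 0a->1 0b->0 1a->1 1b->2 2a->3 2b->3 3a->3 3b->1

Grow the machine one transition at a time. Run the examples from 0; the earliest place one falls off (shortest prefix, ties alphabetical) gets sent to the lowest-numbered state that keeps every Accept/Reject pair distinguishable — a pair clashes when both reach the same state with identical unread suffix — and to a fresh state only if none does.
a: 0a undefined. 0a->0: no, ab/b meet in 0 with "b" left. Open state 1: 0a->1.
b: 0b undefined. 0b->0: ok.
aa: 1a undefined. 1a->0: no, baaba/a meet in 1. 1a->1: ok.
ab: 1b undefined. 1b->0: no, aaaba/a meet in 1. 1b->1: no, aaaba/a meet in 1. Open state 2: 1b->2.
aba: 2a undefined. 2a->0: no, aaaba/b meet in 0. 2a->1: no, aaaba/a meet in 1. 2a->2: no, aabb/abab meet in 2 with "b" left. Open state 3: 2a->3.
abb: 2b undefined. 2b->0: no, ab/abbbbab meet in 2. 2b->1: no, ab/aaabbb meet in 2. 2b->2: no, ab/aaabbb meet in 2. 2b->3: ok.
abaa: 3a undefined. 3a->0: no, babaaa/a meet in 1. 3a->1: no, babaaa/a meet in 1. 3a->2: no, aaaba/abaab meet in 3. 3a->3: ok.
abab: 3b undefined. 3b->0: no, ab/abbbbab meet in 2. 3b->1: ok.
All examples now run through 4 states with every (state, symbol) defined. Accept strings end in {2,3}, Reject strings end in {0,1}; accept={2,3}.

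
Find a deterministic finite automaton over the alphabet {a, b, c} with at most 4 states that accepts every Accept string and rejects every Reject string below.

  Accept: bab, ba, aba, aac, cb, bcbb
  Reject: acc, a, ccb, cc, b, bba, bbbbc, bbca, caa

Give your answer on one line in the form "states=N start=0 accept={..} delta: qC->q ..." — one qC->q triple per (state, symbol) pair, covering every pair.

states=3 start=0 accept={2} delta: 0a->0 0b->1 0c->2 1a->2 1b->2 1c->0 2a->0 2b->2 2c->0

State merging on the prefix tree: take the shortest (then alphabetical) example prefix whose next move is undefined and point that move at state 0, else 1, else 2, ...; a target is out if some Accept/Reject pair would then sit in one state with the same input left (inseparable). If every existing state is out, open a new one.
a: 0a undefined. 0a->0: ok.
b: 0b undefined. 0b->0: no, bab/a meet in 0. Open state 1: 0b->1.
c: 0c undefined. 0c->0: no, aac/acc meet in 0. 0c->1: no, aac/b meet in 1. Open state 2: 0c->2.
ba: 1a undefined. 1a->0: no, bab/b meet in 1. 1a->1: no, ba/b meet in 1. 1a->2: ok.
bb: 1b undefined. 1b->0: no, ba/bbbbc meet in 2. 1b->1: no, ba/bba meet in 2. 1b->2: ok.
bc: 1c undefined. 1c->0: ok.
ca: 2a undefined. 2a->0: ok.
cb: 2b undefined. 2b->0: no, bab/a meet in 0. 2b->1: no, bab/b meet in 1. 2b->2: ok.
cc: 2c undefined. 2c->0: ok.
All examples now run through 3 states with every (state, symbol) defined. Accept strings end in {2}, Reject strings end in {0,1}; accept={2}.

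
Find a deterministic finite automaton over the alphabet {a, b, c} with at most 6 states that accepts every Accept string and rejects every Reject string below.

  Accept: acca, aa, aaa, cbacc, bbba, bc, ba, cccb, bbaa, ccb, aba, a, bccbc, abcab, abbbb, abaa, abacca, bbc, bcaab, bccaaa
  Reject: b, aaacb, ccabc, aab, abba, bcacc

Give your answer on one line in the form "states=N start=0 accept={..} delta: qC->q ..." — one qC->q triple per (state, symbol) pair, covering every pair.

State merging on the prefix tree: take the shortest (then alphabetical) example prefix whose next move is undefined and point that move at state 0, else 1, else 2, ...; a target is out if some Accept/Reject pair would then sit in one state with the same input left (inseparable). If every existing state is out, open a new one.
a: 0a undefined. 0a->0: ok.
b: 0b undefined. 0b->0: no, aa/b meet in 0. Open state 1: 0b->1.
c: 0c undefined. 0c->0: no, bc/ccabc meet in 1 with "c" left. 0c->1: ok.
ba: 1a undefined. 1a->0: ok.
bb: 1b undefined. 1b->0: no, aa/aaacb meet in 0. 1b->1: no, aa/abba meet in 0. Open state 2: 1b->2.
bc: 1c undefined. 1c->0: no, acca/ccabc meet in 0. 1c->1: no, bc/b meet in 1. 1c->2: no, acca/abba meet in 2 with "a" left. Open state 3: 1c->3.
bba: 2a undefined. 2a->0: no, aa/abba meet in 0. 2a->1: ok.
bbb: 2b undefined. 2b->0: no, abbbb/b meet in 1. 2b->1: no, abbbb/aaacb meet in 2. 2b->2: no, bbba/b meet in 1. 2b->3: ok.
bbc: 2c undefined. 2c->0: ok.
bca: 3a undefined. 3a->0: no, bc/ccabc meet in 3. 3a->1: no, acca/b meet in 1. 3a->2: no, acca/aaacb meet in 2. 3a->3: ok.
bcc: 3c undefined. 3c->0: no, cccb/b meet in 1. 3c->1: no, acca/bcacc meet in 3. 3c->2: no, aa/bcacc meet in 0. 3c->3: no, acca/bcacc meet in 3. Open state 4: 3c->4.
ccb: 3b undefined. 3b->0: ok.
bcca: 4a undefined. 4a->0: ok.
bccb: 4b undefined. 4b->0: no, bccbc/b meet in 1. 4b->1: no, cccb/b meet in 1. 4b->2: no, cccb/aaacb meet in 2. 4b->3: ok.
bcacc: 4c undefined. 4c->0: no, aa/bcacc meet in 0. 4c->1: ok.
All examples now run through 5 states with every (state, symbol) defined. Accept strings end in {0,3,4}, Reject strings end in {1,2}; accept={0,3,4}.

states=5 start=0 accept={0,3,4} delta: 0a->0 0b->1 0c->1 1a->0 1b->2 1c->3 2a->1 2b->3 2c->0 3a->3 3b->0 3c->4 4a->0 4b->3 4c->1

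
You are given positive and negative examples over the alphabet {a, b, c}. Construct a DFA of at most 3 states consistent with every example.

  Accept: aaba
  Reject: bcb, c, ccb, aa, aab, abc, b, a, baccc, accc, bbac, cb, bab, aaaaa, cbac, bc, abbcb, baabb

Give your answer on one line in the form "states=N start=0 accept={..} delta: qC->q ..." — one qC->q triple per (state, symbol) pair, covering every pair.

Grow the machine one transition at a time. Run the examples from 0; the earliest place one falls off (shortest prefix, ties alphabetical) gets sent to the lowest-numbered state that keeps every Accept/Reject pair distinguishable — a pair clashes when both reach the same state with identical unread suffix — and to a fresh state only if none does.
a: 0a undefined. 0a->0: ok.
b: 0b undefined. 0b->0: no, aaba/aa meet in 0. Open state 1: 0b->1.
c: 0c undefined. 0c->0: ok.
ba: 1a undefined. 1a->0: no, aaba/c meet in 0. 1a->1: no, aaba/ccb meet in 1. Open state 2: 1a->2.
bb: 1b undefined. 1b->0: ok.
bc: 1c undefined. 1c->0: ok.
baa: 2a undefined. 2a->0: ok.
bab: 2b undefined. 2b->0: ok.
bac: 2c undefined. 2c->0: ok.
All examples now run through 3 states with every (state, symbol) defined. Accept strings end in {2}, Reject strings end in {0,1}; accept={2}.

states=3 start=0 accept={2} delta: 0a->0 0b->1 0c->0 1a->2 1b->0 1c->0 2a->0 2b->0 2c->0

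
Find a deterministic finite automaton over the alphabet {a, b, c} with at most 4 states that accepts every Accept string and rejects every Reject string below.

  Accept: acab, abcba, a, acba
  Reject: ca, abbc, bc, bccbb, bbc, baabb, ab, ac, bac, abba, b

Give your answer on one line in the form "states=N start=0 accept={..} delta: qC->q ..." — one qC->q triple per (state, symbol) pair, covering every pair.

states=3 start=0 accept={0} delta: 0a->0 0b->1 0c->2 1a->0 1b->2 1c->2 2a->2 2b->0 2c->2

Grow the machine one transition at a time. Run the examples from 0; the earliest place one falls off (shortest prefix, ties alphabetical) gets sent to the lowest-numbered state that keeps every Accept/Reject pair distinguishable — a pair clashes when both reach the same state with identical unread suffix — and to a fresh state only if none does.
a: 0a undefined. 0a->0: ok.
b: 0b undefined. 0b->0: no, a/baabb meet in 0. Open state 1: 0b->1.
c: 0c undefined. 0c->0: no, acab/ab meet in 1. 0c->1: no, acba/abba meet in 1 with "ba" left. Open state 2: 0c->2.
ba: 1a undefined. 1a->0: ok.
bb: 1b undefined. 1b->0: no, a/baabb meet in 0. 1b->1: no, a/abba meet in 0. 1b->2: ok.
bc: 1c undefined. 1c->0: no, abcba/bc meet in 0. 1c->1: no, abcba/ca meet in 2 with "a" left. 1c->2: ok.
ca: 2a undefined. 2a->0: no, acab/ab meet in 1. 2a->1: no, acab/bc meet in 2. 2a->2: ok.
acb: 2b undefined. 2b->0: ok.
bbc: 2c undefined. 2c->0: no, acab/abbc meet in 0. 2c->1: no, acab/bccbb meet in 0. 2c->2: ok.
All examples now run through 3 states with every (state, symbol) defined. Accept strings end in {0}, Reject strings end in {1,2}; accept={0}.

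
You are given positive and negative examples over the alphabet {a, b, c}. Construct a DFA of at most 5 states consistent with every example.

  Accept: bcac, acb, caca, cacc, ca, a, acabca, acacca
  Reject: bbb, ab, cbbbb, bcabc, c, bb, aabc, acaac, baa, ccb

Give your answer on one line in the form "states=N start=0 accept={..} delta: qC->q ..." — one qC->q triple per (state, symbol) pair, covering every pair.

states=4 start=0 accept={0,3} delta: 0a->0 0b->1 0c->2 1a->1 1b->1 1c->2 2a->3 2b->0 2c->0 3a->0 3b->0 3c->3

Grow the machine one transition at a time. Run the examples from 0; the earliest place one falls off (shortest prefix, ties alphabetical) gets sent to the lowest-numbered state that keeps every Accept/Reject pair distinguishable — a pair clashes when both reach the same state with identical unread suffix — and to a fresh state only if none does.
a: 0a undefined. 0a->0: ok.
b: 0b undefined. 0b->0: no, a/bbb meet in 0. Open state 1: 0b->1.
c: 0c undefined. 0c->0: no, acb/ab meet in 1. 0c->1: no, acb/bb meet in 1 with "b" left. Open state 2: 0c->2.
ba: 1a undefined. 1a->0: no, a/baa meet in 0. 1a->1: ok.
bb: 1b undefined. 1b->0: no, a/bb meet in 0. 1b->1: ok.
bc: 1c undefined. 1c->0: no, bcac/c meet in 2. 1c->1: no, bcac/bbb meet in 1. 1c->2: ok.
ca: 2a undefined. 2a->0: no, bcac/bcabc meet in 2. 2a->1: no, bcac/bcabc meet in 2. 2a->2: no, bcac/acaac meet in 2 with "c" left. Open state 3: 2a->3.
cb: 2b undefined. 2b->0: ok.
cc: 2c undefined. 2c->0: ok.
cac: 3c undefined. 3c->0: no, cacc/c meet in 2. 3c->1: no, bcac/bbb meet in 1. 3c->2: no, bcac/c meet in 2. 3c->3: ok.
acaa: 3a undefined. 3a->0: ok.
acab: 3b undefined. 3b->0: ok.
All examples now run through 4 states with every (state, symbol) defined. Accept strings end in {0,3}, Reject strings end in {1,2}; accept={0,3}.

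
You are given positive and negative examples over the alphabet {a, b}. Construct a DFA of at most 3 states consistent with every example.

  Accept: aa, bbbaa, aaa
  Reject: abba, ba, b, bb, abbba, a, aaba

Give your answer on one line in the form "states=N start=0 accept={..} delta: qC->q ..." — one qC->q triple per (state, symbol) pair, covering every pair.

states=3 start=0 accept={2} delta: 0a->1 0b->0 1a->2 1b->0 2a->2 2b->0

State merging on the prefix tree: take the shortest (then alphabetical) example prefix whose next move is undefined and point that move at state 0, else 1, else 2, ...; a target is out if some Accept/Reject pair would then sit in one state with the same input left (inseparable). If every existing state is out, open a new one.
a: 0a undefined. 0a->0: no, aa/a meet in 0. Open state 1: 0a->1.
b: 0b undefined. 0b->0: ok.
aa: 1a undefined. 1a->0: no, aa/b meet in 0. 1a->1: no, aa/ba meet in 1. Open state 2: 1a->2.
ab: 1b undefined. 1b->0: ok.
aaa: 2a undefined. 2a->0: no, aaa/b meet in 0. 2a->1: no, aaa/abba meet in 1. 2a->2: ok.
aab: 2b undefined. 2b->0: ok.
All examples now run through 3 states with every (state, symbol) defined. Accept strings end in {2}, Reject strings end in {0,1}; accept={2}.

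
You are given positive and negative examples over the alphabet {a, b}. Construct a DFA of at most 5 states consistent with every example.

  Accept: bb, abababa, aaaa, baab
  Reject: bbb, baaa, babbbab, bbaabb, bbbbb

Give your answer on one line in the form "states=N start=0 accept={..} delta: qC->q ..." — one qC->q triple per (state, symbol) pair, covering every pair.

states=4 start=0 accept={0,2} delta: 0a->0 0b->1 1a->1 1b->2 2a->2 2b->3 3a->0 3b->3

Fold the examples into a partial DFA from state 0: repeatedly fix the first undefined (state, symbol) met by the shortest-then-alphabetical prefix, trying targets in increasing order and rejecting any under which an Accept and a Reject string meet in one state with the same remainder; add a state when all current targets are rejected. Accepting states are where Accept strings end.
a: 0a undefined. 0a->0: ok.
b: 0b undefined. 0b->0: no, bb/bbb meet in 0. Open state 1: 0b->1.
ba: 1a undefined. 1a->0: no, abababa/baaa meet in 0. 1a->1: ok.
bb: 1b undefined. 1b->0: no, bb/bbaabb meet in 0. 1b->1: no, bb/bbb meet in 1. Open state 2: 1b->2.
bba: 2a undefined. 2a->0: no, bb/bbaabb meet in 2. 2a->1: no, abababa/baaa meet in 1. 2a->2: ok.
bbb: 2b undefined. 2b->0: no, bb/babbbab meet in 2. 2b->1: no, bb/bbaabb meet in 2. 2b->2: no, bb/bbb meet in 2. Open state 3: 2b->3.
bbbb: 3b undefined. 3b->0: no, aaaa/bbaabb meet in 0. 3b->1: no, bb/babbbab meet in 2. 3b->2: no, bb/bbaabb meet in 2. 3b->3: ok.
babbba: 3a undefined. 3a->0: ok.
All examples now run through 4 states with every (state, symbol) defined. Accept strings end in {0,2}, Reject strings end in {1,3}; accept={0,2}.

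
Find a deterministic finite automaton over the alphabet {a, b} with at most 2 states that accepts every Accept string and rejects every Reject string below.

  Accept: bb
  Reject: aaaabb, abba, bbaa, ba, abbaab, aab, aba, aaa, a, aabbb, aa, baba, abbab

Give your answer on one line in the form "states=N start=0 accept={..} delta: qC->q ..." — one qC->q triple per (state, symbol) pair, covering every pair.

states=2 start=0 accept={0} delta: 0a->1 0b->0 1a->1 1b->1

State merging on the prefix tree: take the shortest (then alphabetical) example prefix whose next move is undefined and point that move at state 0, else 1, else 2, ...; a target is out if some Accept/Reject pair would then sit in one state with the same input left (inseparable). If every existing state is out, open a new one.
a: 0a undefined. 0a->0: no, bb/aaaabb meet in 0 with "bb" left. Open state 1: 0a->1.
b: 0b undefined. 0b->0: ok.
aa: 1a undefined. 1a->0: no, bb/aaaabb meet in 0. 1a->1: ok.
ab: 1b undefined. 1b->0: no, bb/aaaabb meet in 0. 1b->1: ok.
All examples now run through 2 states with every (state, symbol) defined. Accept strings end in {0}, Reject strings end in {1}; accept={0}.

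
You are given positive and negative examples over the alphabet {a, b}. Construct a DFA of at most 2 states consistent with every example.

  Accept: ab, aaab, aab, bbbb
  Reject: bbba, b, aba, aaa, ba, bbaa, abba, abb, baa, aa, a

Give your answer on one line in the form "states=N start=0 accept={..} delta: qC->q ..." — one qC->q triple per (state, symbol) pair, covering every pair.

Fold the examples into a partial DFA from state 0: repeatedly fix the first undefined (state, symbol) met by the shortest-then-alphabetical prefix, trying targets in increasing order and rejecting any under which an Accept and a Reject string meet in one state with the same remainder; add a state when all current targets are rejected. Accepting states are where Accept strings end.
a: 0a undefined. 0a->0: no, ab/b meet in 0 with "b" left. Open state 1: 0a->1.
b: 0b undefined. 0b->0: no, bbbb/b meet in 0. 0b->1: ok.
aa: 1a undefined. 1a->0: no, aab/b meet in 1. 1a->1: ok.
ab: 1b undefined. 1b->0: ok.
All examples now run through 2 states with every (state, symbol) defined. Accept strings end in {0}, Reject strings end in {1}; accept={0}.

states=2 start=0 accept={0} delta: 0a->1 0b->1 1a->1 1b->0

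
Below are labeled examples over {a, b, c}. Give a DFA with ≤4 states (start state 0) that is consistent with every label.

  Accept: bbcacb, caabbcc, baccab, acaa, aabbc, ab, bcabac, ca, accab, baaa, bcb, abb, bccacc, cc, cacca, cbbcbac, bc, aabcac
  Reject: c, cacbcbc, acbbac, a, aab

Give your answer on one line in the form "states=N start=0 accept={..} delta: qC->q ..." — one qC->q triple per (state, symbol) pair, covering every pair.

Grow the machine one transition at a time. Run the examples from 0; the earliest place one falls off (shortest prefix, ties alphabetical) gets sent to the lowest-numbered state that keeps every Accept/Reject pair distinguishable — a pair clashes when both reach the same state with identical unread suffix — and to a fresh state only if none does.
a: 0a undefined. 0a->0: no, ab/aab meet in 0 with "b" left. Open state 1: 0a->1.
b: 0b undefined. 0b->0: no, bc/c meet in 0 with "c" left. 0b->1: ok.
c: 0c undefined. 0c->0: no, ca/a meet in 1. 0c->1: ok.
aa: 1a undefined. 1a->0: ok.
ab: 1b undefined. 1b->0: no, aabbc/c meet in 1. 1b->1: no, ab/c meet in 1. Open state 2: 1b->2.
ac: 1c undefined. 1c->0: no, bcabac/acbbac meet in 2 with "ac" left. 1c->1: no, baccab/c meet in 1. 1c->2: ok.
abb: 2b undefined. 2b->0: ok.
aca: 2a undefined. 2a->0: no, baccab/c meet in 1. 2a->1: no, cacca/c meet in 1. 2a->2: ok.
acc: 2c undefined. 2c->0: no, caabbcc/cacbcbc meet in 2. 2c->1: no, aabbc/c meet in 1. 2c->2: ok.
All examples now run through 3 states with every (state, symbol) defined. Accept strings end in {0,2}, Reject strings end in {1}; accept={0,2}.

states=3 start=0 accept={0,2} delta: 0a->1 0b->1 0c->1 1a->0 1b->2 1c->2 2a->2 2b->0 2c->2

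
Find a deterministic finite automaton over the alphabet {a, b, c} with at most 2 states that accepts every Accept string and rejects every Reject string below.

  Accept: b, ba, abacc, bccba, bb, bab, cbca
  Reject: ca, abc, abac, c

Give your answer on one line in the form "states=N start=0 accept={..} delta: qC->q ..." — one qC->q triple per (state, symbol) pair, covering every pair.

states=2 start=0 accept={0} delta: 0a->0 0b->0 0c->1 1a->1 1b->1 1c->0

Fold the examples into a partial DFA from state 0: repeatedly fix the first undefined (state, symbol) met by the shortest-then-alphabetical prefix, trying targets in increasing order and rejecting any under which an Accept and a Reject string meet in one state with the same remainder; add a state when all current targets are rejected. Accepting states are where Accept strings end.
a: 0a undefined. 0a->0: ok.
b: 0b undefined. 0b->0: ok.
c: 0c undefined. 0c->0: no, b/ca meet in 0. Open state 1: 0c->1.
ca: 1a undefined. 1a->0: no, b/ca meet in 0. 1a->1: ok.
cb: 1b undefined. 1b->0: no, cbca/ca meet in 1. 1b->1: ok.
bcc: 1c undefined. 1c->0: ok.
All examples now run through 2 states with every (state, symbol) defined. Accept strings end in {0}, Reject strings end in {1}; accept={0}.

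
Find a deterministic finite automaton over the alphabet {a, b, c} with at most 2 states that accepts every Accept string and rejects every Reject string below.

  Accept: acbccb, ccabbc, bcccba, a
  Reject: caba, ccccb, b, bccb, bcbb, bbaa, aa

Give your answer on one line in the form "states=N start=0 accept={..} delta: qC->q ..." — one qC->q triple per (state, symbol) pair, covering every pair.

State merging on the prefix tree: take the shortest (then alphabetical) example prefix whose next move is undefined and point that move at state 0, else 1, else 2, ...; a target is out if some Accept/Reject pair would then sit in one state with the same input left (inseparable). If every existing state is out, open a new one.
a: 0a undefined. 0a->0: no, a/aa meet in 0. Open state 1: 0a->1.
b: 0b undefined. 0b->0: ok.
c: 0c undefined. 0c->0: ok.
aa: 1a undefined. 1a->0: ok.
ac: 1c undefined. 1c->0: no, acbccb/ccccb meet in 0. 1c->1: ok.
acb: 1b undefined. 1b->0: no, acbccb/ccccb meet in 0. 1b->1: ok.
All examples now run through 2 states with every (state, symbol) defined. Accept strings end in {1}, Reject strings end in {0}; accept={1}.

states=2 start=0 accept={1} delta: 0a->1 0b->0 0c->0 1a->0 1b->1 1c->1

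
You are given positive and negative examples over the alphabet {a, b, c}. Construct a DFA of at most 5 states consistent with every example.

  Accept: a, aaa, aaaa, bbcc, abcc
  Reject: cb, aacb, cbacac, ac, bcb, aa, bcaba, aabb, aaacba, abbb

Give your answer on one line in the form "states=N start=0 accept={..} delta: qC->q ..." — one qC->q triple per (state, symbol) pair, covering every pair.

Grow the machine one transition at a time. Run the examples from 0; the earliest place one falls off (shortest prefix, ties alphabetical) gets sent to the lowest-numbered state that keeps every Accept/Reject pair distinguishable — a pair clashes when both reach the same state with identical unread suffix — and to a fresh state only if none does.
a: 0a undefined. 0a->0: no, a/aa meet in 0. Open state 1: 0a->1.
b: 0b undefined. 0b->0: ok.
c: 0c undefined. 0c->0: no, bbcc/cb meet in 0. 0c->1: no, bbcc/ac meet in 1 with "c" left. Open state 2: 0c->2.
aa: 1a undefined. 1a->0: no, aaaa/aa meet in 0. 1a->1: no, a/aa meet in 1. 1a->2: ok.
ab: 1b undefined. 1b->0: ok.
ac: 1c undefined. 1c->0: ok.
cb: 2b undefined. 2b->0: ok.
aaa: 2a undefined. 2a->0: no, a/bcaba meet in 1. 2a->1: no, a/bcaba meet in 1. 2a->2: no, a/bcaba meet in 1. Open state 3: 2a->3.
aac: 2c undefined. 2c->0: no, bbcc/cb meet in 0. 2c->1: ok.
aaaa: 3a undefined. 3a->0: no, aaaa/cb meet in 0. 3a->1: ok.
aaac: 3c undefined. 3c->0: no, a/aaacba meet in 1. 3c->1: no, a/aaacba meet in 1. 3c->2: no, a/aaacba meet in 1. 3c->3: ok.
bcab: 3b undefined. 3b->0: no, a/bcaba meet in 1. 3b->1: ok.
All examples now run through 4 states with every (state, symbol) defined. Accept strings end in {1,3}, Reject strings end in {0,2}; accept={1,3}.

states=4 start=0 accept={1,3} delta: 0a->1 0b->0 0c->2 1a->2 1b->0 1c->0 2a->3 2b->0 2c->1 3a->1 3b->1 3c->3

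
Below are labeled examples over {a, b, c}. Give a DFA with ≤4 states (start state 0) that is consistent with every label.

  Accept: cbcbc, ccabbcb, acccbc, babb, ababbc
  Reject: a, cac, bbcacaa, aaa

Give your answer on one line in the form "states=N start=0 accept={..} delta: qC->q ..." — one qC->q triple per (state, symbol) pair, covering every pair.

states=2 start=0 accept={1} delta: 0a->0 0b->1 0c->0 1a->0 1b->1 1c->1

Fold the examples into a partial DFA from state 0: repeatedly fix the first undefined (state, symbol) met by the shortest-then-alphabetical prefix, trying targets in increasing order and rejecting any under which an Accept and a Reject string meet in one state with the same remainder; add a state when all current targets are rejected. Accepting states are where Accept strings end.
a: 0a undefined. 0a->0: ok.
b: 0b undefined. 0b->0: no, babb/a meet in 0. Open state 1: 0b->1.
c: 0c undefined. 0c->0: ok.
ba: 1a undefined. 1a->0: ok.
bb: 1b undefined. 1b->0: no, babb/a meet in 0. 1b->1: ok.
bbc: 1c undefined. 1c->0: no, cbcbc/a meet in 0. 1c->1: ok.
All examples now run through 2 states with every (state, symbol) defined. Accept strings end in {1}, Reject strings end in {0}; accept={1}.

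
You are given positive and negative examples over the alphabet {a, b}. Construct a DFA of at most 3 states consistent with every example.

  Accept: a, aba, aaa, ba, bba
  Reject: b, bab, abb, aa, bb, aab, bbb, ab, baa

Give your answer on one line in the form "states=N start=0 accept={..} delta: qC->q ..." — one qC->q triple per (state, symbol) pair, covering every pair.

Fold the examples into a partial DFA from state 0: repeatedly fix the first undefined (state, symbol) met by the shortest-then-alphabetical prefix, trying targets in increasing order and rejecting any under which an Accept and a Reject string meet in one state with the same remainder; add a state when all current targets are rejected. Accepting states are where Accept strings end.
a: 0a undefined. 0a->0: no, a/aa meet in 0. Open state 1: 0a->1.
b: 0b undefined. 0b->0: ok.
aa: 1a undefined. 1a->0: ok.
ab: 1b undefined. 1b->0: ok.
All examples now run through 2 states with every (state, symbol) defined. Accept strings end in {1}, Reject strings end in {0}; accept={1}.

states=2 start=0 accept={1} delta: 0a->1 0b->0 1a->0 1b->0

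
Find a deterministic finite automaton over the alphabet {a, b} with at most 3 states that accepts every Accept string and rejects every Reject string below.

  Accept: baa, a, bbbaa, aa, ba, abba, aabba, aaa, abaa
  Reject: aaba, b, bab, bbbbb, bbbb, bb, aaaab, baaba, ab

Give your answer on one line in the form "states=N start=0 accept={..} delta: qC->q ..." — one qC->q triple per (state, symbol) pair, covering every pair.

states=3 start=0 accept={1} delta: 0a->1 0b->0 1a->1 1b->2 2a->0 2b->0

Fold the examples into a partial DFA from state 0: repeatedly fix the first undefined (state, symbol) met by the shortest-then-alphabetical prefix, trying targets in increasing order and rejecting any under which an Accept and a Reject string meet in one state with the same remainder; add a state when all current targets are rejected. Accepting states are where Accept strings end.
a: 0a undefined. 0a->0: no, ba/aaba meet in 0 with "ba" left. Open state 1: 0a->1.
b: 0b undefined. 0b->0: ok.
aa: 1a undefined. 1a->0: no, baa/b meet in 0. 1a->1: ok.
ab: 1b undefined. 1b->0: no, baa/aaba meet in 1. 1b->1: no, baa/aaba meet in 1. Open state 2: 1b->2.
aba: 2a undefined. 2a->0: ok.
abb: 2b undefined. 2b->0: ok.
All examples now run through 3 states with every (state, symbol) defined. Accept strings end in {1}, Reject strings end in {0,2}; accept={1}.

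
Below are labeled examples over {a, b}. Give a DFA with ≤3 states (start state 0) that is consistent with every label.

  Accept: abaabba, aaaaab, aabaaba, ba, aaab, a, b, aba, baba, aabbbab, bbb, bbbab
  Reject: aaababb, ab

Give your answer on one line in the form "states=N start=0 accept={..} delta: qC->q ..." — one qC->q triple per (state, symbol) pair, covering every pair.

states=3 start=0 accept={1,2} delta: 0a->1 0b->1 1a->2 1b->0 2a->0 2b->1

Fold the examples into a partial DFA from state 0: repeatedly fix the first undefined (state, symbol) met by the shortest-then-alphabetical prefix, trying targets in increasing order and rejecting any under which an Accept and a Reject string meet in one state with the same remainder; add a state when all current targets are rejected. Accepting states are where Accept strings end.
a: 0a undefined. 0a->0: no, aaaaab/ab meet in 0 with "b" left. Open state 1: 0a->1.
b: 0b undefined. 0b->0: no, bbbab/ab meet in 1 with "b" left. 0b->1: ok.
aa: 1a undefined. 1a->0: no, aaaaab/ab meet in 1 with "b" left. 1a->1: no, aaaaab/ab meet in 1 with "b" left. Open state 2: 1a->2.
ab: 1b undefined. 1b->0: ok.
aaa: 2a undefined. 2a->0: ok.
aab: 2b undefined. 2b->0: no, aaaaab/ab meet in 0. 2b->1: ok.
All examples now run through 3 states with every (state, symbol) defined. Accept strings end in {1,2}, Reject strings end in {0}; accept={1,2}.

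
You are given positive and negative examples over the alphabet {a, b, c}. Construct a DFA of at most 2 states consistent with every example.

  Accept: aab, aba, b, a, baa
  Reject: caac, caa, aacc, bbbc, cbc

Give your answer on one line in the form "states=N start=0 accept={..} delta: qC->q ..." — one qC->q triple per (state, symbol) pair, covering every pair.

Grow the machine one transition at a time. Run the examples from 0; the earliest place one falls off (shortest prefix, ties alphabetical) gets sent to the lowest-numbered state that keeps every Accept/Reject pair distinguishable — a pair clashes when both reach the same state with identical unread suffix — and to a fresh state only if none does.
a: 0a undefined. 0a->0: ok.
b: 0b undefined. 0b->0: ok.
c: 0c undefined. 0c->0: no, aab/caac meet in 0. Open state 1: 0c->1.
ca: 1a undefined. 1a->0: no, aab/caa meet in 0. 1a->1: ok.
cb: 1b undefined. 1b->0: ok.
aacc: 1c undefined. 1c->0: no, aab/caac meet in 0. 1c->1: ok.
All examples now run through 2 states with every (state, symbol) defined. Accept strings end in {0}, Reject strings end in {1}; accept={0}.

states=2 start=0 accept={0} delta: 0a->0 0b->0 0c->1 1a->1 1b->0 1c->1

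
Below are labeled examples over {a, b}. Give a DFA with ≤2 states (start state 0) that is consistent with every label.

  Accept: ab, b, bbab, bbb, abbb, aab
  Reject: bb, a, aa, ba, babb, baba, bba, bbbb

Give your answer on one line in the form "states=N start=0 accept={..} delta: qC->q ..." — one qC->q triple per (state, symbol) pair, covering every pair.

State merging on the prefix tree: take the shortest (then alphabetical) example prefix whose next move is undefined and point that move at state 0, else 1, else 2, ...; a target is out if some Accept/Reject pair would then sit in one state with the same input left (inseparable). If every existing state is out, open a new one.
a: 0a undefined. 0a->0: ok.
b: 0b undefined. 0b->0: no, ab/bb meet in 0. Open state 1: 0b->1.
ba: 1a undefined. 1a->0: ok.
bb: 1b undefined. 1b->0: ok.
All examples now run through 2 states with every (state, symbol) defined. Accept strings end in {1}, Reject strings end in {0}; accept={1}.

states=2 start=0 accept={1} delta: 0a->0 0b->1 1a->0 1b->0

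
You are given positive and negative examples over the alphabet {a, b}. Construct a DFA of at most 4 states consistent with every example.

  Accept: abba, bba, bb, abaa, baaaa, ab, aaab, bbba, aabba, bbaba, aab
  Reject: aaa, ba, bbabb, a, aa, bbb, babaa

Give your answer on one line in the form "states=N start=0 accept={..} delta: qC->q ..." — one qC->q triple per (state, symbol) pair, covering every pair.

states=4 start=0 accept={1,3} delta: 0a->0 0b->1 1a->2 1b->3 2a->1 2b->0 3a->1 3b->2

Grow the machine one transition at a time. Run the examples from 0; the earliest place one falls off (shortest prefix, ties alphabetical) gets sent to the lowest-numbered state that keeps every Accept/Reject pair distinguishable — a pair clashes when both reach the same state with identical unread suffix — and to a fresh state only if none does.
a: 0a undefined. 0a->0: ok.
b: 0b undefined. 0b->0: no, abba/aaa meet in 0. Open state 1: 0b->1.
ba: 1a undefined. 1a->0: no, abaa/aaa meet in 0. 1a->1: no, abaa/ba meet in 1. Open state 2: 1a->2.
bb: 1b undefined. 1b->0: no, abba/aaa meet in 0. 1b->1: no, abba/ba meet in 2. 1b->2: no, bb/ba meet in 2. Open state 3: 1b->3.
baa: 2a undefined. 2a->0: no, abaa/aaa meet in 0. 2a->1: ok.
bab: 2b undefined. 2b->0: ok.
bba: 3a undefined. 3a->0: no, abba/aaa meet in 0. 3a->1: ok.
bbb: 3b undefined. 3b->0: no, bbba/aaa meet in 0. 3b->1: no, abba/bbabb meet in 1. 3b->2: ok.
All examples now run through 4 states with every (state, symbol) defined. Accept strings end in {1,3}, Reject strings end in {0,2}; accept={1,3}.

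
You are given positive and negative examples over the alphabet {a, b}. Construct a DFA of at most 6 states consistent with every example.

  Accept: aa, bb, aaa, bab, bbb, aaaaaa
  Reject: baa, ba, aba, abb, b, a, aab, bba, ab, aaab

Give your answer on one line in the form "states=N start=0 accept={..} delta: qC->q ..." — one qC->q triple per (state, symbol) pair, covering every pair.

states=5 start=0 accept={3,4} delta: 0a->1 0b->2 1a->3 1b->0 2a->2 2b->4 3a->3 3b->0 4a->0 4b->3

Fold the examples into a partial DFA from state 0: repeatedly fix the first undefined (state, symbol) met by the shortest-then-alphabetical prefix, trying targets in increasing order and rejecting any under which an Accept and a Reject string meet in one state with the same remainder; add a state when all current targets are rejected. Accepting states are where Accept strings end.
a: 0a undefined. 0a->0: no, aa/a meet in 0. Open state 1: 0a->1.
b: 0b undefined. 0b->0: no, aa/baa meet in 1 with "a" left. 0b->1: no, aa/ba meet in 1 with "a" left. Open state 2: 0b->2.
aa: 1a undefined. 1a->0: no, aaa/a meet in 1. 1a->1: no, aa/a meet in 1. 1a->2: no, aa/b meet in 2. Open state 3: 1a->3.
ab: 1b undefined. 1b->0: ok.
ba: 2a undefined. 2a->0: no, bab/abb meet in 2. 2a->1: no, aa/baa meet in 3. 2a->2: ok.
bb: 2b undefined. 2b->0: no, bb/ab meet in 0. 2b->1: no, aa/bba meet in 3. 2b->2: no, bb/baa meet in 2. 2b->3: no, aaa/bba meet in 3 with "a" left. Open state 4: 2b->4.
aaa: 3a undefined. 3a->0: no, aaa/ab meet in 0. 3a->1: no, aaa/aba meet in 1. 3a->2: no, bb/aaab meet in 4. 3a->3: ok.
aab: 3b undefined. 3b->0: ok.
bba: 4a undefined. 4a->0: ok.
bbb: 4b undefined. 4b->0: no, bbb/aab meet in 0. 4b->1: no, bbb/aba meet in 1. 4b->2: no, bbb/baa meet in 2. 4b->3: ok.
All examples now run through 5 states with every (state, symbol) defined. Accept strings end in {3,4}, Reject strings end in {0,1,2}; accept={3,4}.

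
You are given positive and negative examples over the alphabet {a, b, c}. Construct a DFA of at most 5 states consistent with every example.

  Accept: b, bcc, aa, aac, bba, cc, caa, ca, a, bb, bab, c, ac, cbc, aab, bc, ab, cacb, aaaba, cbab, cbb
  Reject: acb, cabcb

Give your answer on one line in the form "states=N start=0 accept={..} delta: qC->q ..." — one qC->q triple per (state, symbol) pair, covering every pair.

Grow the machine one transition at a time. Run the examples from 0; the earliest place one falls off (shortest prefix, ties alphabetical) gets sent to the lowest-numbered state that keeps every Accept/Reject pair distinguishable — a pair clashes when both reach the same state with identical unread suffix — and to a fresh state only if none does.
a: 0a undefined. 0a->0: ok.
b: 0b undefined. 0b->0: ok.
c: 0c undefined. 0c->0: no, b/acb meet in 0. Open state 1: 0c->1.
ca: 1a undefined. 1a->0: no, cacb/acb meet in 1 with "b" left. 1a->1: ok.
cb: 1b undefined. 1b->0: no, b/acb meet in 0. 1b->1: no, aac/acb meet in 1. Open state 2: 1b->2.
cc: 1c undefined. 1c->0: ok.
cba: 2a undefined. 2a->0: ok.
cbb: 2b undefined. 2b->0: ok.
cbc: 2c undefined. 2c->0: no, b/cabcb meet in 0. 2c->1: ok.
All examples now run through 3 states with every (state, symbol) defined. Accept strings end in {0,1}, Reject strings end in {2}; accept={0,1}.

states=3 start=0 accept={0,1} delta: 0a->0 0b->0 0c->1 1a->1 1b->2 1c->0 2a->0 2b->0 2c->1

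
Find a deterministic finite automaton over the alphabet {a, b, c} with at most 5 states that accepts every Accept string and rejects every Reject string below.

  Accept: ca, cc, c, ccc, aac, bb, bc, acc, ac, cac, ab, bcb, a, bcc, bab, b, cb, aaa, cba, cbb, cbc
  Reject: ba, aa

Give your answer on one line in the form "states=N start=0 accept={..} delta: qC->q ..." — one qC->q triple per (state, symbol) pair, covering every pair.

states=3 start=0 accept={1,2} delta: 0a->1 0b->1 0c->2 1a->0 1b->1 1c->1 2a->1 2b->2 2c->1

State merging on the prefix tree: take the shortest (then alphabetical) example prefix whose next move is undefined and point that move at state 0, else 1, else 2, ...; a target is out if some Accept/Reject pair would then sit in one state with the same input left (inseparable). If every existing state is out, open a new one.
a: 0a undefined. 0a->0: no, a/aa meet in 0. Open state 1: 0a->1.
b: 0b undefined. 0b->0: no, a/ba meet in 1. 0b->1: ok.
c: 0c undefined. 0c->0: no, cba/ba meet in 1 with "a" left. 0c->1: no, ca/ba meet in 1 with "a" left. Open state 2: 0c->2.
aa: 1a undefined. 1a->0: ok.
ab: 1b undefined. 1b->0: no, bb/ba meet in 0. 1b->1: ok.
ac: 1c undefined. 1c->0: no, bc/ba meet in 0. 1c->1: ok.
ca: 2a undefined. 2a->0: no, ca/ba meet in 0. 2a->1: ok.
cb: 2b undefined. 2b->0: no, cb/ba meet in 0. 2b->1: no, cba/ba meet in 0. 2b->2: ok.
cc: 2c undefined. 2c->0: no, cc/ba meet in 0. 2c->1: ok.
All examples now run through 3 states with every (state, symbol) defined. Accept strings end in {1,2}, Reject strings end in {0}; accept={1,2}.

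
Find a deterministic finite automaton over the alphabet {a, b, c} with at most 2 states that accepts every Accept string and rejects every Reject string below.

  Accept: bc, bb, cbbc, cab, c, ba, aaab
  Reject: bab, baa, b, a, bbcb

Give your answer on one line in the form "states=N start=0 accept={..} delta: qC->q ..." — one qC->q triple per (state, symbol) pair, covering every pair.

Grow the machine one transition at a time. Run the examples from 0; the earliest place one falls off (shortest prefix, ties alphabetical) gets sent to the lowest-numbered state that keeps every Accept/Reject pair distinguishable — a pair clashes when both reach the same state with identical unread suffix — and to a fresh state only if none does.
a: 0a undefined. 0a->0: no, aaab/b meet in 0 with "b" left. Open state 1: 0a->1.
b: 0b undefined. 0b->0: no, bb/b meet in 0. 0b->1: ok.
c: 0c undefined. 0c->0: ok.
aa: 1a undefined. 1a->0: ok.
bb: 1b undefined. 1b->0: ok.
bc: 1c undefined. 1c->0: ok.
All examples now run through 2 states with every (state, symbol) defined. Accept strings end in {0}, Reject strings end in {1}; accept={0}.

states=2 start=0 accept={0} delta: 0a->1 0b->1 0c->0 1a->0 1b->0 1c->0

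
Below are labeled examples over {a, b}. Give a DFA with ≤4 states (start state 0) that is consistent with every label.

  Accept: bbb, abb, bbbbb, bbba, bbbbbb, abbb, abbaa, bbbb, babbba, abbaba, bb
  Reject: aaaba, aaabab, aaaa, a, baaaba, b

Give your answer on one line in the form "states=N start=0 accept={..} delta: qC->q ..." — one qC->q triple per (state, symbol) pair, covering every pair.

states=3 start=0 accept={2} delta: 0a->0 0b->1 1a->0 1b->2 2a->2 2b->2

Fold the examples into a partial DFA from state 0: repeatedly fix the first undefined (state, symbol) met by the shortest-then-alphabetical prefix, trying targets in increasing order and rejecting any under which an Accept and a Reject string meet in one state with the same remainder; add a state when all current targets are rejected. Accepting states are where Accept strings end.
a: 0a undefined. 0a->0: ok.
b: 0b undefined. 0b->0: no, bbb/aaaba meet in 0. Open state 1: 0b->1.
ba: 1a undefined. 1a->0: ok.
bb: 1b undefined. 1b->0: no, bbb/aaabab meet in 1. 1b->1: no, bbb/aaabab meet in 1. Open state 2: 1b->2.
bbb: 2b undefined. 2b->0: no, bbb/aaaba meet in 0. 2b->1: no, bbb/aaabab meet in 1. 2b->2: ok.
abba: 2a undefined. 2a->0: no, bbba/aaaba meet in 0. 2a->1: no, bbba/aaabab meet in 1. 2a->2: ok.
All examples now run through 3 states with every (state, symbol) defined. Accept strings end in {2}, Reject strings end in {0,1}; accept={2}.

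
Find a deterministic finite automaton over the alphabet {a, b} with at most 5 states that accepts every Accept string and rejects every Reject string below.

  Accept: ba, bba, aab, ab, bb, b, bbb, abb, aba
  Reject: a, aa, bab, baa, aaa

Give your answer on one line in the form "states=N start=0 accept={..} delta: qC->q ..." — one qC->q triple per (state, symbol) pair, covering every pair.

states=3 start=0 accept={1,2} delta: 0a->0 0b->1 1a->2 1b->1 2a->0 2b->0

Fold the examples into a partial DFA from state 0: repeatedly fix the first undefined (state, symbol) met by the shortest-then-alphabetical prefix, trying targets in increasing order and rejecting any under which an Accept and a Reject string meet in one state with the same remainder; add a state when all current targets are rejected. Accepting states are where Accept strings end.
a: 0a undefined. 0a->0: ok.
b: 0b undefined. 0b->0: no, ba/a meet in 0. Open state 1: 0b->1.
ba: 1a undefined. 1a->0: no, ba/a meet in 0. 1a->1: no, ba/baa meet in 1. Open state 2: 1a->2.
bb: 1b undefined. 1b->0: no, bba/a meet in 0. 1b->1: ok.
baa: 2a undefined. 2a->0: ok.
bab: 2b undefined. 2b->0: ok.
All examples now run through 3 states with every (state, symbol) defined. Accept strings end in {1,2}, Reject strings end in {0}; accept={1,2}.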